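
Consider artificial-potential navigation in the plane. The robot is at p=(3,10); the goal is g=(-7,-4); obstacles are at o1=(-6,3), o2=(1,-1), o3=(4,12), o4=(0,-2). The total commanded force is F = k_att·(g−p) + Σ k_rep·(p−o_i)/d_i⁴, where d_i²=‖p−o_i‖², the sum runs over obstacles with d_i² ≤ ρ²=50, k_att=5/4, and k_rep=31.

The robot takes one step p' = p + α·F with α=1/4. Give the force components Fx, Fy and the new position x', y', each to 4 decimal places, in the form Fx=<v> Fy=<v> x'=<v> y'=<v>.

Fx=-13.7400 Fy=-19.9800 x'=-0.4350 y'=5.0050

F_att = 5/4·(g−p) = 5/4·(-10,-14) = (-12.5000,-17.5000)
o1: d²=130 > ρ²=50 → inactive
o2: d²=125 > ρ²=50 → inactive
o3: d²=5 ≤ ρ²=50; F_rep = 31·(-1,-2)/5² = (-1.2400,-2.4800)
o4: d²=153 > ρ²=50 → inactive
F = F_att + ΣF_rep = (-13.7400,-19.9800)
p' = p + 1/4·F = (-0.4350,5.0050)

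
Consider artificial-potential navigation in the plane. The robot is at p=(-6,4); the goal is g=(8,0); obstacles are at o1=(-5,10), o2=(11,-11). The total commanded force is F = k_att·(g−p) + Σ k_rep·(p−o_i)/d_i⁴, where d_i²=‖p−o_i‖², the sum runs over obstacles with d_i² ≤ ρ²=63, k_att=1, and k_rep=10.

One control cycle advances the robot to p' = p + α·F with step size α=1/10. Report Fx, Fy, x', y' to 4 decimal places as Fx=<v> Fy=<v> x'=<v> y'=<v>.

Fx=13.9927 Fy=-4.0438 x'=-4.6007 y'=3.5956

F_att = 1·(g−p) = 1·(14,-4) = (14.0000,-4.0000)
o1: d²=37 ≤ ρ²=63; F_rep = 10·(-1,-6)/37² = (-0.0073,-0.0438)
o2: d²=514 > ρ²=63 → inactive
F = F_att + ΣF_rep = (13.9927,-4.0438)
p' = p + 1/10·F = (-4.6007,3.5956)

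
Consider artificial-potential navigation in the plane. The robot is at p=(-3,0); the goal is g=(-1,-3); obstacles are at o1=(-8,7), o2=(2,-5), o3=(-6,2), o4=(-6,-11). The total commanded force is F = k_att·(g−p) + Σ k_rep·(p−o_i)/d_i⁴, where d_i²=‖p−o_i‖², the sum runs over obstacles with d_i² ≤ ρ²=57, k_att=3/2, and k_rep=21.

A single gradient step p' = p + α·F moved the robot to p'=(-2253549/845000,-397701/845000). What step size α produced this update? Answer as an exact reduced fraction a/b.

α = 1/10

F_att = 3/2·(g−p) = 3/2·(2,-3) = (3.0000,-4.5000)
o1: d²=74 > ρ²=57 → inactive
o2: d²=50 ≤ ρ²=57; F_rep = 21·(-5,5)/50² = (-0.0420,0.0420)
o3: d²=13 ≤ ρ²=57; F_rep = 21·(3,-2)/13² = (0.3728,-0.2485)
o4: d²=130 > ρ²=57 → inactive
F = F_att + ΣF_rep = (3.3308,-4.7065)
Δp = p'−p = (0.3331,-0.4707); α = Δx/Fx = (281451/845000) / (281451/84500) = 1/10
check: Δy/Fy = (-397701/845000) / (-397701/84500) = 1/10 ✓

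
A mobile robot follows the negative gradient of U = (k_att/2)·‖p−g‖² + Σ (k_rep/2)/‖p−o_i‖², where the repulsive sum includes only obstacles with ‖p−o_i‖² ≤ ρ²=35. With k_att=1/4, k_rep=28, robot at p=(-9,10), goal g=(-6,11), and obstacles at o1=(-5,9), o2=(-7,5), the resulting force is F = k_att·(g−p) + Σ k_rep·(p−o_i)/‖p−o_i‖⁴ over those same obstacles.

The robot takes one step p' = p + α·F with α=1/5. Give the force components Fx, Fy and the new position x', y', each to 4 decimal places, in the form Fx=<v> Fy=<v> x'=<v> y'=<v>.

F_att = 1/4·(g−p) = 1/4·(3,1) = (0.7500,0.2500)
o1: d²=17 ≤ ρ²=35; F_rep = 28·(-4,1)/17² = (-0.3875,0.0969)
o2: d²=29 ≤ ρ²=35; F_rep = 28·(-2,5)/29² = (-0.0666,0.1665)
F = F_att + ΣF_rep = (0.2959,0.5134)
p' = p + 1/5·F = (-8.9408,10.1027)

Fx=0.2959 Fy=0.5134 x'=-8.9408 y'=10.1027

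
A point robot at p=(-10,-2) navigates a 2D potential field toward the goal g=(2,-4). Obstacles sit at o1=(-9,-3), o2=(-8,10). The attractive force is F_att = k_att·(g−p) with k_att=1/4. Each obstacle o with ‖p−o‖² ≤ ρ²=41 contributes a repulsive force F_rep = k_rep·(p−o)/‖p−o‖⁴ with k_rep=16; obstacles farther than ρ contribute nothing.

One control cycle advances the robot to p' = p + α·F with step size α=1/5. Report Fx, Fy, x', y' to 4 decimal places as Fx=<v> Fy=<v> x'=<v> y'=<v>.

Fx=-1.0000 Fy=3.5000 x'=-10.2000 y'=-1.3000

F_att = 1/4·(g−p) = 1/4·(12,-2) = (3.0000,-0.5000)
o1: d²=2 ≤ ρ²=41; F_rep = 16·(-1,1)/2² = (-4.0000,4.0000)
o2: d²=148 > ρ²=41 → inactive
F = F_att + ΣF_rep = (-1.0000,3.5000)
p' = p + 1/5·F = (-10.2000,-1.3000)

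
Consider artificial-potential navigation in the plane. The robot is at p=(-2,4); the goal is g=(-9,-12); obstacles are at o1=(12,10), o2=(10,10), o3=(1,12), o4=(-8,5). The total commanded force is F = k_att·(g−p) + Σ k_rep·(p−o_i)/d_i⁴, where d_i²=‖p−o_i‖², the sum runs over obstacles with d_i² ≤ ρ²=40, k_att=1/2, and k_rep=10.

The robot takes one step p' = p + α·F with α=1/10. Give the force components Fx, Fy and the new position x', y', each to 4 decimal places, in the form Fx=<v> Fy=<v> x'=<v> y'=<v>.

Fx=-3.4562 Fy=-8.0073 x'=-2.3456 y'=3.1993

F_att = 1/2·(g−p) = 1/2·(-7,-16) = (-3.5000,-8.0000)
o1: d²=232 > ρ²=40 → inactive
o2: d²=180 > ρ²=40 → inactive
o3: d²=73 > ρ²=40 → inactive
o4: d²=37 ≤ ρ²=40; F_rep = 10·(6,-1)/37² = (0.0438,-0.0073)
F = F_att + ΣF_rep = (-3.4562,-8.0073)
p' = p + 1/10·F = (-2.3456,3.1993)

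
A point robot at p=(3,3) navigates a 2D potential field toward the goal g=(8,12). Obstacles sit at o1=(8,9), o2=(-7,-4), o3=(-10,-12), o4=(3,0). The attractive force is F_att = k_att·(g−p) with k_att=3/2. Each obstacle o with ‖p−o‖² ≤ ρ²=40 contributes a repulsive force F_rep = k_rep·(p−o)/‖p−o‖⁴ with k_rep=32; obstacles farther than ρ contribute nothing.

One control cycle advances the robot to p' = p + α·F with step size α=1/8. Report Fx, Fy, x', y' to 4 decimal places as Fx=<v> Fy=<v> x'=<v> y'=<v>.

F_att = 3/2·(g−p) = 3/2·(5,9) = (7.5000,13.5000)
o1: d²=61 > ρ²=40 → inactive
o2: d²=149 > ρ²=40 → inactive
o3: d²=394 > ρ²=40 → inactive
o4: d²=9 ≤ ρ²=40; F_rep = 32·(0,3)/9² = (0.0000,1.1852)
F = F_att + ΣF_rep = (7.5000,14.6852)
p' = p + 1/8·F = (3.9375,4.8356)

Fx=7.5000 Fy=14.6852 x'=3.9375 y'=4.8356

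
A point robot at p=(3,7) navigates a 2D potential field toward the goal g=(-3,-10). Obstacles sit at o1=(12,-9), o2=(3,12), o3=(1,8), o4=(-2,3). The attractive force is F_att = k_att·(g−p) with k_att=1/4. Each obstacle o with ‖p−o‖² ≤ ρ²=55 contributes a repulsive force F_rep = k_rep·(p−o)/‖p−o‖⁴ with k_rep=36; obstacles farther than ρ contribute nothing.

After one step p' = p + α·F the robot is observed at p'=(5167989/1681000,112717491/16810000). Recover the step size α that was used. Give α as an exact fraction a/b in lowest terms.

α = 1/20

F_att = 1/4·(g−p) = 1/4·(-6,-17) = (-1.5000,-4.2500)
o1: d²=337 > ρ²=55 → inactive
o2: d²=25 ≤ ρ²=55; F_rep = 36·(0,-5)/25² = (0.0000,-0.2880)
o3: d²=5 ≤ ρ²=55; F_rep = 36·(2,-1)/5² = (2.8800,-1.4400)
o4: d²=41 ≤ ρ²=55; F_rep = 36·(5,4)/41² = (0.1071,0.0857)
F = F_att + ΣF_rep = (1.4871,-5.8923)
Δp = p'−p = (0.0744,-0.2946); α = Δx/Fx = (124989/1681000) / (124989/84050) = 1/20
check: Δy/Fy = (-4952509/16810000) / (-4952509/840500) = 1/20 ✓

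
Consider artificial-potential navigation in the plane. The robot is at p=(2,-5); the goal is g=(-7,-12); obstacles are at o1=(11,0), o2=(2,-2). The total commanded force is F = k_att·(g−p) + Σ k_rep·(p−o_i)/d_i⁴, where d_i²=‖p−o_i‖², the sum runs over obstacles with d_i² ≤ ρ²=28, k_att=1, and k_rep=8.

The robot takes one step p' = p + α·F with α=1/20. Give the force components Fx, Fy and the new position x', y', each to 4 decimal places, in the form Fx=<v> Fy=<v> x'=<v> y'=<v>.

F_att = 1·(g−p) = 1·(-9,-7) = (-9.0000,-7.0000)
o1: d²=106 > ρ²=28 → inactive
o2: d²=9 ≤ ρ²=28; F_rep = 8·(0,-3)/9² = (0.0000,-0.2963)
F = F_att + ΣF_rep = (-9.0000,-7.2963)
p' = p + 1/20·F = (1.5500,-5.3648)

Fx=-9.0000 Fy=-7.2963 x'=1.5500 y'=-5.3648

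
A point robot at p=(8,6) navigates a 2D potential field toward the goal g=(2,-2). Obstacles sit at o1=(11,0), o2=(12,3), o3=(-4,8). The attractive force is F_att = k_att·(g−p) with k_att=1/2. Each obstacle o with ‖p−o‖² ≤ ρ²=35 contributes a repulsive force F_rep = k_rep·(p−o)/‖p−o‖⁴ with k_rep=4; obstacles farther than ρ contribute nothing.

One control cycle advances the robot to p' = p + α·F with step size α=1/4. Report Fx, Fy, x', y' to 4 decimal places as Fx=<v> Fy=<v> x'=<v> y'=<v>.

F_att = 1/2·(g−p) = 1/2·(-6,-8) = (-3.0000,-4.0000)
o1: d²=45 > ρ²=35 → inactive
o2: d²=25 ≤ ρ²=35; F_rep = 4·(-4,3)/25² = (-0.0256,0.0192)
o3: d²=148 > ρ²=35 → inactive
F = F_att + ΣF_rep = (-3.0256,-3.9808)
p' = p + 1/4·F = (7.2436,5.0048)

Fx=-3.0256 Fy=-3.9808 x'=7.2436 y'=5.0048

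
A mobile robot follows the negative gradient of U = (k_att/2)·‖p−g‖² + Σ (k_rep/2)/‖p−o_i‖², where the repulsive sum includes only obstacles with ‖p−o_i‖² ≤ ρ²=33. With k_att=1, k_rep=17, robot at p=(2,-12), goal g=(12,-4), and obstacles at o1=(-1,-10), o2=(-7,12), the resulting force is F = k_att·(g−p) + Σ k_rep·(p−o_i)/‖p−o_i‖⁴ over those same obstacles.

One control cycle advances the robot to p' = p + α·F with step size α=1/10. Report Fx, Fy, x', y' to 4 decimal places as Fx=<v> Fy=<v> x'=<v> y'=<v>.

Fx=10.3018 Fy=7.7988 x'=3.0302 y'=-11.2201

F_att = 1·(g−p) = 1·(10,8) = (10.0000,8.0000)
o1: d²=13 ≤ ρ²=33; F_rep = 17·(3,-2)/13² = (0.3018,-0.2012)
o2: d²=657 > ρ²=33 → inactive
F = F_att + ΣF_rep = (10.3018,7.7988)
p' = p + 1/10·F = (3.0302,-11.2201)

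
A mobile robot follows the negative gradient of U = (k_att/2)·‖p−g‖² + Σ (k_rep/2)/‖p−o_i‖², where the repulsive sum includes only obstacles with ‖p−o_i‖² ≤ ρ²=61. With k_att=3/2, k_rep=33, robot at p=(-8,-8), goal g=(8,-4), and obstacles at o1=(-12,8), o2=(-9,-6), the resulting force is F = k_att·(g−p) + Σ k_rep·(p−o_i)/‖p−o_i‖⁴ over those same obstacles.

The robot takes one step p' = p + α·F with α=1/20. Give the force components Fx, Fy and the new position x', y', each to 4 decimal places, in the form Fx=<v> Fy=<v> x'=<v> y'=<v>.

F_att = 3/2·(g−p) = 3/2·(16,4) = (24.0000,6.0000)
o1: d²=272 > ρ²=61 → inactive
o2: d²=5 ≤ ρ²=61; F_rep = 33·(1,-2)/5² = (1.3200,-2.6400)
F = F_att + ΣF_rep = (25.3200,3.3600)
p' = p + 1/20·F = (-6.7340,-7.8320)

Fx=25.3200 Fy=3.3600 x'=-6.7340 y'=-7.8320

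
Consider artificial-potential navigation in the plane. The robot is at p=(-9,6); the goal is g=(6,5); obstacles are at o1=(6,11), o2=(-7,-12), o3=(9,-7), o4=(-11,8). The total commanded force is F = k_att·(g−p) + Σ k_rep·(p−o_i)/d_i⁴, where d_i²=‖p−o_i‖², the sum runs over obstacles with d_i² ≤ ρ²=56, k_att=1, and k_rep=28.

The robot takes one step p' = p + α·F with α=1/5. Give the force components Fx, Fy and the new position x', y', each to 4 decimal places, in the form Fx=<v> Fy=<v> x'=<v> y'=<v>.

Fx=15.8750 Fy=-1.8750 x'=-5.8250 y'=5.6250

F_att = 1·(g−p) = 1·(15,-1) = (15.0000,-1.0000)
o1: d²=250 > ρ²=56 → inactive
o2: d²=328 > ρ²=56 → inactive
o3: d²=493 > ρ²=56 → inactive
o4: d²=8 ≤ ρ²=56; F_rep = 28·(2,-2)/8² = (0.8750,-0.8750)
F = F_att + ΣF_rep = (15.8750,-1.8750)
p' = p + 1/5·F = (-5.8250,5.6250)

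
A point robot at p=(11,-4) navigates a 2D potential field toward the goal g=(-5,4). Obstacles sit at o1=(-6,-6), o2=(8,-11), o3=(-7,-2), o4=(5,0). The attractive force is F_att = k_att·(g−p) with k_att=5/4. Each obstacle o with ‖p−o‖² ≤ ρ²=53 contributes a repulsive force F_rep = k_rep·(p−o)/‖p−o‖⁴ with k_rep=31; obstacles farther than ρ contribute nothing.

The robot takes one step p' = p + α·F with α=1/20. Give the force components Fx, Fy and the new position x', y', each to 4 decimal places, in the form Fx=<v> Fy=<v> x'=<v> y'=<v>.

F_att = 5/4·(g−p) = 5/4·(-16,8) = (-20.0000,10.0000)
o1: d²=293 > ρ²=53 → inactive
o2: d²=58 > ρ²=53 → inactive
o3: d²=328 > ρ²=53 → inactive
o4: d²=52 ≤ ρ²=53; F_rep = 31·(6,-4)/52² = (0.0688,-0.0459)
F = F_att + ΣF_rep = (-19.9312,9.9541)
p' = p + 1/20·F = (10.0034,-3.5023)

Fx=-19.9312 Fy=9.9541 x'=10.0034 y'=-3.5023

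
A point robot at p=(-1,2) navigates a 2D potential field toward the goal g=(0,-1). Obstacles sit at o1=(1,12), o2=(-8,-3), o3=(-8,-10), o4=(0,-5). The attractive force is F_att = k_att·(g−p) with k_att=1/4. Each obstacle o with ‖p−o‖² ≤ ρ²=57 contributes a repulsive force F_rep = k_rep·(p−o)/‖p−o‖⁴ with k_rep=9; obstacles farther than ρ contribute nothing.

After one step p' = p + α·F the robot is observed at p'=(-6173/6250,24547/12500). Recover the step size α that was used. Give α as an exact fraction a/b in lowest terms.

α = 1/20

F_att = 1/4·(g−p) = 1/4·(1,-3) = (0.2500,-0.7500)
o1: d²=104 > ρ²=57 → inactive
o2: d²=74 > ρ²=57 → inactive
o3: d²=193 > ρ²=57 → inactive
o4: d²=50 ≤ ρ²=57; F_rep = 9·(-1,7)/50² = (-0.0036,0.0252)
F = F_att + ΣF_rep = (0.2464,-0.7248)
Δp = p'−p = (0.0123,-0.0362); α = Δx/Fx = (77/6250) / (154/625) = 1/20
check: Δy/Fy = (-453/12500) / (-453/625) = 1/20 ✓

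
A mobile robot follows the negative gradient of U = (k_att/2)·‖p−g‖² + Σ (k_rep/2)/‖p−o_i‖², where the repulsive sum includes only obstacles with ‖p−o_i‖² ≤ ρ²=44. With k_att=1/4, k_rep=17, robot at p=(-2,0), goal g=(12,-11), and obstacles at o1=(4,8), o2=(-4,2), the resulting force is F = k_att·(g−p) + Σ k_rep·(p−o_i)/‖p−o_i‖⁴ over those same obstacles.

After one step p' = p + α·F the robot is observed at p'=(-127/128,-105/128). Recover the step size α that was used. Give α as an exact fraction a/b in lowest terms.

F_att = 1/4·(g−p) = 1/4·(14,-11) = (3.5000,-2.7500)
o1: d²=100 > ρ²=44 → inactive
o2: d²=8 ≤ ρ²=44; F_rep = 17·(2,-2)/8² = (0.5312,-0.5312)
F = F_att + ΣF_rep = (4.0312,-3.2812)
Δp = p'−p = (1.0078,-0.8203); α = Δx/Fx = (129/128) / (129/32) = 1/4
check: Δy/Fy = (-105/128) / (-105/32) = 1/4 ✓

α = 1/4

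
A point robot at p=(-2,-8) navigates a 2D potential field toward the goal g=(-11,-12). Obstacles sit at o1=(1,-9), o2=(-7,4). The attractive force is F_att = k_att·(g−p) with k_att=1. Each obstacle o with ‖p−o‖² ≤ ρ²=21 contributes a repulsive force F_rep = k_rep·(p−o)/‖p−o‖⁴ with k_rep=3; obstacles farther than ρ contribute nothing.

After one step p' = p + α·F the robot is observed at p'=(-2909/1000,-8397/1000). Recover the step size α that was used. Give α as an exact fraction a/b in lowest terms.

α = 1/10

F_att = 1·(g−p) = 1·(-9,-4) = (-9.0000,-4.0000)
o1: d²=10 ≤ ρ²=21; F_rep = 3·(-3,1)/10² = (-0.0900,0.0300)
o2: d²=169 > ρ²=21 → inactive
F = F_att + ΣF_rep = (-9.0900,-3.9700)
Δp = p'−p = (-0.9090,-0.3970); α = Δx/Fx = (-909/1000) / (-909/100) = 1/10
check: Δy/Fy = (-397/1000) / (-397/100) = 1/10 ✓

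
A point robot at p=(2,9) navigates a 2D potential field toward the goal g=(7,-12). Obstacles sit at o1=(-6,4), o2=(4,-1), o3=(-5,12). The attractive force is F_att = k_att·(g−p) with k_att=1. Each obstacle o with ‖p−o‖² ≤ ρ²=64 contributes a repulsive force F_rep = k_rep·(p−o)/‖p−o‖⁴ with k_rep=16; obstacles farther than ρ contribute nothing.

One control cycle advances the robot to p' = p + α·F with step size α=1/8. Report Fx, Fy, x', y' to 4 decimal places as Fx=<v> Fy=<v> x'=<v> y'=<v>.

Fx=5.0333 Fy=-21.0143 x'=2.6292 y'=6.3732

F_att = 1·(g−p) = 1·(5,-21) = (5.0000,-21.0000)
o1: d²=89 > ρ²=64 → inactive
o2: d²=104 > ρ²=64 → inactive
o3: d²=58 ≤ ρ²=64; F_rep = 16·(7,-3)/58² = (0.0333,-0.0143)
F = F_att + ΣF_rep = (5.0333,-21.0143)
p' = p + 1/8·F = (2.6292,6.3732)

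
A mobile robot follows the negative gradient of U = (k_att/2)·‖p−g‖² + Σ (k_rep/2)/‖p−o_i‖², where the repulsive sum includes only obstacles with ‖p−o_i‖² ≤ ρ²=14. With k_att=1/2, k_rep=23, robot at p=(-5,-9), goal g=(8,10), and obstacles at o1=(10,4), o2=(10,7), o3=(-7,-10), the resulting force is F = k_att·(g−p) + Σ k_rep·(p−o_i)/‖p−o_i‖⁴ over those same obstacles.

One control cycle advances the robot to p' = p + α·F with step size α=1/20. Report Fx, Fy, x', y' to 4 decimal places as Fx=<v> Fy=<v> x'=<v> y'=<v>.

Fx=8.3400 Fy=10.4200 x'=-4.5830 y'=-8.4790

F_att = 1/2·(g−p) = 1/2·(13,19) = (6.5000,9.5000)
o1: d²=394 > ρ²=14 → inactive
o2: d²=481 > ρ²=14 → inactive
o3: d²=5 ≤ ρ²=14; F_rep = 23·(2,1)/5² = (1.8400,0.9200)
F = F_att + ΣF_rep = (8.3400,10.4200)
p' = p + 1/20·F = (-4.5830,-8.4790)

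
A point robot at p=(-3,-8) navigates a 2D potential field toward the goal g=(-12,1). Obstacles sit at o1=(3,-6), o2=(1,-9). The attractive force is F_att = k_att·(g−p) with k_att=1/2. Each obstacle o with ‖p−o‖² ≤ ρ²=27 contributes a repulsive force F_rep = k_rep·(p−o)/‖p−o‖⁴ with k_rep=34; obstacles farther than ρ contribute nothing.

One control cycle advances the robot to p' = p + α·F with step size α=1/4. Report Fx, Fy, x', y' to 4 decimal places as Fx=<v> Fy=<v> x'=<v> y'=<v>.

Fx=-4.9706 Fy=4.6176 x'=-4.2426 y'=-6.8456

F_att = 1/2·(g−p) = 1/2·(-9,9) = (-4.5000,4.5000)
o1: d²=40 > ρ²=27 → inactive
o2: d²=17 ≤ ρ²=27; F_rep = 34·(-4,1)/17² = (-0.4706,0.1176)
F = F_att + ΣF_rep = (-4.9706,4.6176)
p' = p + 1/4·F = (-4.2426,-6.8456)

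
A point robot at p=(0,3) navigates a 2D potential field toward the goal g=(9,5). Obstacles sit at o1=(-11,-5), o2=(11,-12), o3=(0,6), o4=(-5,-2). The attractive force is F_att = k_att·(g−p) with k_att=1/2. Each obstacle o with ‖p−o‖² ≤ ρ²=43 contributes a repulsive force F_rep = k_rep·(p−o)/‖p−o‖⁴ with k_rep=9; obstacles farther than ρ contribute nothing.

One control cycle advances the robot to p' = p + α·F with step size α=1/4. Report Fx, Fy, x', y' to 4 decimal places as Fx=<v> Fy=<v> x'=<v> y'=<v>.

F_att = 1/2·(g−p) = 1/2·(9,2) = (4.5000,1.0000)
o1: d²=185 > ρ²=43 → inactive
o2: d²=346 > ρ²=43 → inactive
o3: d²=9 ≤ ρ²=43; F_rep = 9·(0,-3)/9² = (0.0000,-0.3333)
o4: d²=50 > ρ²=43 → inactive
F = F_att + ΣF_rep = (4.5000,0.6667)
p' = p + 1/4·F = (1.1250,3.1667)

Fx=4.5000 Fy=0.6667 x'=1.1250 y'=3.1667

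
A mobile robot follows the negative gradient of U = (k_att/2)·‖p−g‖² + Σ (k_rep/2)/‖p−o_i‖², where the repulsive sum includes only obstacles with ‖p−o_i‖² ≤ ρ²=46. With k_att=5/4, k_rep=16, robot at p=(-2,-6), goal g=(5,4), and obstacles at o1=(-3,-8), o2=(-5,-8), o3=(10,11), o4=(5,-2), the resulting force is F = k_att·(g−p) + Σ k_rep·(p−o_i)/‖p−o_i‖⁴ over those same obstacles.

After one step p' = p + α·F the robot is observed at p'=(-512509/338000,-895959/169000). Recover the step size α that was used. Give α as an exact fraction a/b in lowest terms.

F_att = 5/4·(g−p) = 5/4·(7,10) = (8.7500,12.5000)
o1: d²=5 ≤ ρ²=46; F_rep = 16·(1,2)/5² = (0.6400,1.2800)
o2: d²=13 ≤ ρ²=46; F_rep = 16·(3,2)/13² = (0.2840,0.1893)
o3: d²=433 > ρ²=46 → inactive
o4: d²=65 > ρ²=46 → inactive
F = F_att + ΣF_rep = (9.6740,13.9693)
Δp = p'−p = (0.4837,0.6985); α = Δx/Fx = (163491/338000) / (163491/16900) = 1/20
check: Δy/Fy = (118041/169000) / (118041/8450) = 1/20 ✓

α = 1/20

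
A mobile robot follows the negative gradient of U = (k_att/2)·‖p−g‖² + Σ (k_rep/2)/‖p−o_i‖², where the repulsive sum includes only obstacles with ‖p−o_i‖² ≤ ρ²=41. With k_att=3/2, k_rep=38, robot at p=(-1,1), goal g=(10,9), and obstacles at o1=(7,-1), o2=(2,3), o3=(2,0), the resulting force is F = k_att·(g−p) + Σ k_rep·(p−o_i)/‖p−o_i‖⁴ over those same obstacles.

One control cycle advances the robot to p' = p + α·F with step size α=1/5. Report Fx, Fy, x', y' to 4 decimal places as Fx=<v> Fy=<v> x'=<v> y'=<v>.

Fx=14.6854 Fy=11.9303 x'=1.9371 y'=3.3861

F_att = 3/2·(g−p) = 3/2·(11,8) = (16.5000,12.0000)
o1: d²=68 > ρ²=41 → inactive
o2: d²=13 ≤ ρ²=41; F_rep = 38·(-3,-2)/13² = (-0.6746,-0.4497)
o3: d²=10 ≤ ρ²=41; F_rep = 38·(-3,1)/10² = (-1.1400,0.3800)
F = F_att + ΣF_rep = (14.6854,11.9303)
p' = p + 1/5·F = (1.9371,3.3861)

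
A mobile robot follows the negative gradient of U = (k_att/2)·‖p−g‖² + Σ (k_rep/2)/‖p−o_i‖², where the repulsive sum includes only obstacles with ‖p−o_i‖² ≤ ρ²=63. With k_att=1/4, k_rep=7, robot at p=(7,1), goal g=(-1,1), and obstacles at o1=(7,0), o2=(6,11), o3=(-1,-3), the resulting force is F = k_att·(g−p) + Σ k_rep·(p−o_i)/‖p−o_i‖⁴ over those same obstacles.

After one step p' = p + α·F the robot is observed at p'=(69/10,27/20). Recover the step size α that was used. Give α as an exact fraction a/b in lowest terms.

F_att = 1/4·(g−p) = 1/4·(-8,0) = (-2.0000,0.0000)
o1: d²=1 ≤ ρ²=63; F_rep = 7·(0,1)/1² = (0.0000,7.0000)
o2: d²=101 > ρ²=63 → inactive
o3: d²=80 > ρ²=63 → inactive
F = F_att + ΣF_rep = (-2.0000,7.0000)
Δp = p'−p = (-0.1000,0.3500); α = Δx/Fx = (-1/10) / (-2) = 1/20
check: Δy/Fy = (7/20) / (7) = 1/20 ✓

α = 1/20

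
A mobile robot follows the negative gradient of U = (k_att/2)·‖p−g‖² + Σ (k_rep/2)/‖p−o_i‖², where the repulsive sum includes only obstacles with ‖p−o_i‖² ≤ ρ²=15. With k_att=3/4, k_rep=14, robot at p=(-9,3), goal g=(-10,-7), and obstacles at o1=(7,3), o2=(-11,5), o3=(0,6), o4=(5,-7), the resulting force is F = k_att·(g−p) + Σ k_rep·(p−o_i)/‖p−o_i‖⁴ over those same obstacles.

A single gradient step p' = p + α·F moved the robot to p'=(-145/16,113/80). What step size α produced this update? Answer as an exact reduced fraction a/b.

α = 1/5

F_att = 3/4·(g−p) = 3/4·(-1,-10) = (-0.7500,-7.5000)
o1: d²=256 > ρ²=15 → inactive
o2: d²=8 ≤ ρ²=15; F_rep = 14·(2,-2)/8² = (0.4375,-0.4375)
o3: d²=90 > ρ²=15 → inactive
o4: d²=296 > ρ²=15 → inactive
F = F_att + ΣF_rep = (-0.3125,-7.9375)
Δp = p'−p = (-0.0625,-1.5875); α = Δx/Fx = (-1/16) / (-5/16) = 1/5
check: Δy/Fy = (-127/80) / (-127/16) = 1/5 ✓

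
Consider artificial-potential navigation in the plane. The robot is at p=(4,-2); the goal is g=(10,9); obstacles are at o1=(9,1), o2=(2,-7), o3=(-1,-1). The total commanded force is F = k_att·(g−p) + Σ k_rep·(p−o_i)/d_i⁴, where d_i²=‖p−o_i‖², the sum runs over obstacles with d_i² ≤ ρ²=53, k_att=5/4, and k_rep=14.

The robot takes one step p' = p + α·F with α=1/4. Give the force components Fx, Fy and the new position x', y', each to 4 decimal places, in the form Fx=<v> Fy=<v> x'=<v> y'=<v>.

F_att = 5/4·(g−p) = 5/4·(6,11) = (7.5000,13.7500)
o1: d²=34 ≤ ρ²=53; F_rep = 14·(-5,-3)/34² = (-0.0606,-0.0363)
o2: d²=29 ≤ ρ²=53; F_rep = 14·(2,5)/29² = (0.0333,0.0832)
o3: d²=26 ≤ ρ²=53; F_rep = 14·(5,-1)/26² = (0.1036,-0.0207)
F = F_att + ΣF_rep = (7.5763,13.7762)
p' = p + 1/4·F = (5.8941,1.4440)

Fx=7.5763 Fy=13.7762 x'=5.8941 y'=1.4440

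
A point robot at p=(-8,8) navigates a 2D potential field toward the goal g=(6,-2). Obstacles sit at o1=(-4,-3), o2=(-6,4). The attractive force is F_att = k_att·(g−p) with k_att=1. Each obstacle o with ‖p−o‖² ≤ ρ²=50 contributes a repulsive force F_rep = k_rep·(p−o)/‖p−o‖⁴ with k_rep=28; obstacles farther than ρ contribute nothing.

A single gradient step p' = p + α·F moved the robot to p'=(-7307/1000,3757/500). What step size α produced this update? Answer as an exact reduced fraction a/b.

α = 1/20

F_att = 1·(g−p) = 1·(14,-10) = (14.0000,-10.0000)
o1: d²=137 > ρ²=50 → inactive
o2: d²=20 ≤ ρ²=50; F_rep = 28·(-2,4)/20² = (-0.1400,0.2800)
F = F_att + ΣF_rep = (13.8600,-9.7200)
Δp = p'−p = (0.6930,-0.4860); α = Δx/Fx = (693/1000) / (693/50) = 1/20
check: Δy/Fy = (-243/500) / (-243/25) = 1/20 ✓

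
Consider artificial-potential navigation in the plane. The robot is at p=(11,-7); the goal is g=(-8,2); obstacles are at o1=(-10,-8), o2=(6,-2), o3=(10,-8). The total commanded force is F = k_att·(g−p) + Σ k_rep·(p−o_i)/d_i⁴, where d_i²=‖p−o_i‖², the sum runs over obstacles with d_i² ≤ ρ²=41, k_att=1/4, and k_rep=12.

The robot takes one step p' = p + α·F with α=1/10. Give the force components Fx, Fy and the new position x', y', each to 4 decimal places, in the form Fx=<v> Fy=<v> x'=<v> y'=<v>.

F_att = 1/4·(g−p) = 1/4·(-19,9) = (-4.7500,2.2500)
o1: d²=442 > ρ²=41 → inactive
o2: d²=50 > ρ²=41 → inactive
o3: d²=2 ≤ ρ²=41; F_rep = 12·(1,1)/2² = (3.0000,3.0000)
F = F_att + ΣF_rep = (-1.7500,5.2500)
p' = p + 1/10·F = (10.8250,-6.4750)

Fx=-1.7500 Fy=5.2500 x'=10.8250 y'=-6.4750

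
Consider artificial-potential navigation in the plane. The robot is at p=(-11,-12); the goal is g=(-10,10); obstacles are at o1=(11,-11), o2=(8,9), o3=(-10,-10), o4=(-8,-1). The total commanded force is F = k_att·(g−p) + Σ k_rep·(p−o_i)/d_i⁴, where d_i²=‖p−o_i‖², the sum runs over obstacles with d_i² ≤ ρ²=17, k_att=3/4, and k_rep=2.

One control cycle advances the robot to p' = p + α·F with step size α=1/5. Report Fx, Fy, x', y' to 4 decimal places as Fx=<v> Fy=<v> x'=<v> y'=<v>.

Fx=0.6700 Fy=16.3400 x'=-10.8660 y'=-8.7320

F_att = 3/4·(g−p) = 3/4·(1,22) = (0.7500,16.5000)
o1: d²=485 > ρ²=17 → inactive
o2: d²=802 > ρ²=17 → inactive
o3: d²=5 ≤ ρ²=17; F_rep = 2·(-1,-2)/5² = (-0.0800,-0.1600)
o4: d²=130 > ρ²=17 → inactive
F = F_att + ΣF_rep = (0.6700,16.3400)
p' = p + 1/5·F = (-10.8660,-8.7320)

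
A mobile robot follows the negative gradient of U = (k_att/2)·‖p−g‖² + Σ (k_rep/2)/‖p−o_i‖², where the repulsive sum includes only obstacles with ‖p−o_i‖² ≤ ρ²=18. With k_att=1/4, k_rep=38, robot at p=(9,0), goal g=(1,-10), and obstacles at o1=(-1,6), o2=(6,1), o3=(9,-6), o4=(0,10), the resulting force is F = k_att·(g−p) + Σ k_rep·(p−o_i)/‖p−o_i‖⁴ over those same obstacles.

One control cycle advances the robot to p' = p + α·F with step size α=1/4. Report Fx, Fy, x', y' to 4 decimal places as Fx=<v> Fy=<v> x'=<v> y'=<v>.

F_att = 1/4·(g−p) = 1/4·(-8,-10) = (-2.0000,-2.5000)
o1: d²=136 > ρ²=18 → inactive
o2: d²=10 ≤ ρ²=18; F_rep = 38·(3,-1)/10² = (1.1400,-0.3800)
o3: d²=36 > ρ²=18 → inactive
o4: d²=181 > ρ²=18 → inactive
F = F_att + ΣF_rep = (-0.8600,-2.8800)
p' = p + 1/4·F = (8.7850,-0.7200)

Fx=-0.8600 Fy=-2.8800 x'=8.7850 y'=-0.7200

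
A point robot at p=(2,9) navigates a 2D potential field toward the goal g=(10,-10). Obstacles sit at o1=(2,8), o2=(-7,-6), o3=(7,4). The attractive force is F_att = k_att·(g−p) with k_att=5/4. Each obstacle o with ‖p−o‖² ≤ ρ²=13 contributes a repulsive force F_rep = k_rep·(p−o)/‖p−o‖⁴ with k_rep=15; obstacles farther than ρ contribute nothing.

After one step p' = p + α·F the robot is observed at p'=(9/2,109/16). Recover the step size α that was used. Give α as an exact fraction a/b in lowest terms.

α = 1/4

F_att = 5/4·(g−p) = 5/4·(8,-19) = (10.0000,-23.7500)
o1: d²=1 ≤ ρ²=13; F_rep = 15·(0,1)/1² = (0.0000,15.0000)
o2: d²=306 > ρ²=13 → inactive
o3: d²=50 > ρ²=13 → inactive
F = F_att + ΣF_rep = (10.0000,-8.7500)
Δp = p'−p = (2.5000,-2.1875); α = Δx/Fx = (5/2) / (10) = 1/4
check: Δy/Fy = (-35/16) / (-35/4) = 1/4 ✓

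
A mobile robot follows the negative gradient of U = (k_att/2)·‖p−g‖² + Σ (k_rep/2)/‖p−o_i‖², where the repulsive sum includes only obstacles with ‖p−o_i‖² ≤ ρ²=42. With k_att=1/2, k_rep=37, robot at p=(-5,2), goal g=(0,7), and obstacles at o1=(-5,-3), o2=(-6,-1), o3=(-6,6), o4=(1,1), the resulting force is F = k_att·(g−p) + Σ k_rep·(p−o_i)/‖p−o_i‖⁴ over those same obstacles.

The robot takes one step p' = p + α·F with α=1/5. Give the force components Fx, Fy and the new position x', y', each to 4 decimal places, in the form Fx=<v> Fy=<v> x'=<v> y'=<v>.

F_att = 1/2·(g−p) = 1/2·(5,5) = (2.5000,2.5000)
o1: d²=25 ≤ ρ²=42; F_rep = 37·(0,5)/25² = (0.0000,0.2960)
o2: d²=10 ≤ ρ²=42; F_rep = 37·(1,3)/10² = (0.3700,1.1100)
o3: d²=17 ≤ ρ²=42; F_rep = 37·(1,-4)/17² = (0.1280,-0.5121)
o4: d²=37 ≤ ρ²=42; F_rep = 37·(-6,1)/37² = (-0.1622,0.0270)
F = F_att + ΣF_rep = (2.8359,3.4209)
p' = p + 1/5·F = (-4.4328,2.6842)

Fx=2.8359 Fy=3.4209 x'=-4.4328 y'=2.6842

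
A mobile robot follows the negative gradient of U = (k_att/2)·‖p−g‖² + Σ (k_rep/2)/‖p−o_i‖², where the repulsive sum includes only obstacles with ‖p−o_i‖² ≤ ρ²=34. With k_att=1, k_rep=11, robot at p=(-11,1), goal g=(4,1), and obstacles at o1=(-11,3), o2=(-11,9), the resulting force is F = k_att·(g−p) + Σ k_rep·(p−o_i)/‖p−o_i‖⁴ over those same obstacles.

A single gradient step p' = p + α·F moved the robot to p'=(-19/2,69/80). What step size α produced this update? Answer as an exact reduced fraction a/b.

F_att = 1·(g−p) = 1·(15,0) = (15.0000,0.0000)
o1: d²=4 ≤ ρ²=34; F_rep = 11·(0,-2)/4² = (0.0000,-1.3750)
o2: d²=64 > ρ²=34 → inactive
F = F_att + ΣF_rep = (15.0000,-1.3750)
Δp = p'−p = (1.5000,-0.1375); α = Δx/Fx = (3/2) / (15) = 1/10
check: Δy/Fy = (-11/80) / (-11/8) = 1/10 ✓

α = 1/10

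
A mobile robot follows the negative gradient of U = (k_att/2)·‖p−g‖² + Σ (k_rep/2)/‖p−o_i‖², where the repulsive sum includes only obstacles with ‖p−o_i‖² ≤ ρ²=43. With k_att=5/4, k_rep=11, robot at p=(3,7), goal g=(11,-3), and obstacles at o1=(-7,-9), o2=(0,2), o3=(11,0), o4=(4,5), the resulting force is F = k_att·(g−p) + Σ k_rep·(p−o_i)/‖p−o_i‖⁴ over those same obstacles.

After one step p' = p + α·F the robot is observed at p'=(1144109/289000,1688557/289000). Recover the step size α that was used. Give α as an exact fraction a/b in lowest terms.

F_att = 5/4·(g−p) = 5/4·(8,-10) = (10.0000,-12.5000)
o1: d²=356 > ρ²=43 → inactive
o2: d²=34 ≤ ρ²=43; F_rep = 11·(3,5)/34² = (0.0285,0.0476)
o3: d²=113 > ρ²=43 → inactive
o4: d²=5 ≤ ρ²=43; F_rep = 11·(-1,2)/5² = (-0.4400,0.8800)
F = F_att + ΣF_rep = (9.5885,-11.5724)
Δp = p'−p = (0.9589,-1.1572); α = Δx/Fx = (277109/289000) / (277109/28900) = 1/10
check: Δy/Fy = (-334443/289000) / (-334443/28900) = 1/10 ✓

α = 1/10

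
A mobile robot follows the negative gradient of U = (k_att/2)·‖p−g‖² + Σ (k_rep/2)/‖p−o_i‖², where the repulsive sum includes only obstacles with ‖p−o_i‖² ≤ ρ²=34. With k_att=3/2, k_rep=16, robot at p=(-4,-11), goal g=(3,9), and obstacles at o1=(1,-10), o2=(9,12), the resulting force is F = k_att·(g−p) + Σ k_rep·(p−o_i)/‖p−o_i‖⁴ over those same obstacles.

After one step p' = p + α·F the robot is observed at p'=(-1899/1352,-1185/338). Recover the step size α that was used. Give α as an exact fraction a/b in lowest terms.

F_att = 3/2·(g−p) = 3/2·(7,20) = (10.5000,30.0000)
o1: d²=26 ≤ ρ²=34; F_rep = 16·(-5,-1)/26² = (-0.1183,-0.0237)
o2: d²=698 > ρ²=34 → inactive
F = F_att + ΣF_rep = (10.3817,29.9763)
Δp = p'−p = (2.5954,7.4941); α = Δx/Fx = (3509/1352) / (3509/338) = 1/4
check: Δy/Fy = (2533/338) / (5066/169) = 1/4 ✓

α = 1/4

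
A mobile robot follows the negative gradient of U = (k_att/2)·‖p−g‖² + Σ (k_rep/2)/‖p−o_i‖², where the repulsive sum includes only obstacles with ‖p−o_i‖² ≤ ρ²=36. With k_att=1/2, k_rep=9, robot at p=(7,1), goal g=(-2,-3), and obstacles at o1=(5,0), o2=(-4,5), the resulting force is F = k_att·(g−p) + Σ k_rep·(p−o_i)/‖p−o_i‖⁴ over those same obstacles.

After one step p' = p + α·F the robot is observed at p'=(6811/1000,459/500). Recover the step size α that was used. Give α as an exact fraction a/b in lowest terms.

F_att = 1/2·(g−p) = 1/2·(-9,-4) = (-4.5000,-2.0000)
o1: d²=5 ≤ ρ²=36; F_rep = 9·(2,1)/5² = (0.7200,0.3600)
o2: d²=137 > ρ²=36 → inactive
F = F_att + ΣF_rep = (-3.7800,-1.6400)
Δp = p'−p = (-0.1890,-0.0820); α = Δx/Fx = (-189/1000) / (-189/50) = 1/20
check: Δy/Fy = (-41/500) / (-41/25) = 1/20 ✓

α = 1/20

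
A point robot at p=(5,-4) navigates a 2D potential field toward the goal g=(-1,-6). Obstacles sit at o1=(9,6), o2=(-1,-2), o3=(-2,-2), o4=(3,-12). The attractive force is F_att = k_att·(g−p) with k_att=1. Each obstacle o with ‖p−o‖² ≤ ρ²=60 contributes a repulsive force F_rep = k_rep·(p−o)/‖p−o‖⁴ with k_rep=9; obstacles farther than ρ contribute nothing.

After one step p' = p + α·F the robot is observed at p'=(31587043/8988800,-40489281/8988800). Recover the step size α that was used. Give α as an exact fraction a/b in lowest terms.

F_att = 1·(g−p) = 1·(-6,-2) = (-6.0000,-2.0000)
o1: d²=116 > ρ²=60 → inactive
o2: d²=40 ≤ ρ²=60; F_rep = 9·(6,-2)/40² = (0.0338,-0.0112)
o3: d²=53 ≤ ρ²=60; F_rep = 9·(7,-2)/53² = (0.0224,-0.0064)
o4: d²=68 > ρ²=60 → inactive
F = F_att + ΣF_rep = (-5.9438,-2.0177)
Δp = p'−p = (-1.4860,-0.5044); α = Δx/Fx = (-13356957/8988800) / (-13356957/2247200) = 1/4
check: Δy/Fy = (-4534081/8988800) / (-4534081/2247200) = 1/4 ✓

α = 1/4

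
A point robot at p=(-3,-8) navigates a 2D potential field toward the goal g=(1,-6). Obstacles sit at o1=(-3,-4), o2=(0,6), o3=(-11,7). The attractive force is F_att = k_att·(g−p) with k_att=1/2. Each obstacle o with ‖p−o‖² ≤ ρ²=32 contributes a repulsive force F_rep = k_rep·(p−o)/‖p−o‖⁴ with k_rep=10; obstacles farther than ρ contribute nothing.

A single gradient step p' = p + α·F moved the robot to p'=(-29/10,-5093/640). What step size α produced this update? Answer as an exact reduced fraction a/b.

F_att = 1/2·(g−p) = 1/2·(4,2) = (2.0000,1.0000)
o1: d²=16 ≤ ρ²=32; F_rep = 10·(0,-4)/16² = (0.0000,-0.1562)
o2: d²=205 > ρ²=32 → inactive
o3: d²=289 > ρ²=32 → inactive
F = F_att + ΣF_rep = (2.0000,0.8438)
Δp = p'−p = (0.1000,0.0422); α = Δx/Fx = (1/10) / (2) = 1/20
check: Δy/Fy = (27/640) / (27/32) = 1/20 ✓

α = 1/20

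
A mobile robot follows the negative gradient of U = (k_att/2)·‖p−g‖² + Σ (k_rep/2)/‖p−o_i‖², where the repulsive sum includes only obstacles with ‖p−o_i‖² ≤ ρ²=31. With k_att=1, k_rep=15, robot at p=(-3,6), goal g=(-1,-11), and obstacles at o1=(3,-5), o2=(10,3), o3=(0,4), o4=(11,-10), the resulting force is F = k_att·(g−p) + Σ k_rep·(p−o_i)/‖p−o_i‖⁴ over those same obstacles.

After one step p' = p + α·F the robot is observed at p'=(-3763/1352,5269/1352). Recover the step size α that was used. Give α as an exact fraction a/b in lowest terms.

F_att = 1·(g−p) = 1·(2,-17) = (2.0000,-17.0000)
o1: d²=157 > ρ²=31 → inactive
o2: d²=178 > ρ²=31 → inactive
o3: d²=13 ≤ ρ²=31; F_rep = 15·(-3,2)/13² = (-0.2663,0.1775)
o4: d²=452 > ρ²=31 → inactive
F = F_att + ΣF_rep = (1.7337,-16.8225)
Δp = p'−p = (0.2167,-2.1028); α = Δx/Fx = (293/1352) / (293/169) = 1/8
check: Δy/Fy = (-2843/1352) / (-2843/169) = 1/8 ✓

α = 1/8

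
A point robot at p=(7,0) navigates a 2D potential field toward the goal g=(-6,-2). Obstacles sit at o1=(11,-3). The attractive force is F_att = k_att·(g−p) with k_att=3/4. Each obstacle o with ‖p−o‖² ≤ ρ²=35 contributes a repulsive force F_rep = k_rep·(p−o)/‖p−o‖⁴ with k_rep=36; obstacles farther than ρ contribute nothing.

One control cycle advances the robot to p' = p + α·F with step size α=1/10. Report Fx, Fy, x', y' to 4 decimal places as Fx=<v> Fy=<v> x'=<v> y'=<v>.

Fx=-9.9804 Fy=-1.3272 x'=6.0020 y'=-0.1327

F_att = 3/4·(g−p) = 3/4·(-13,-2) = (-9.7500,-1.5000)
o1: d²=25 ≤ ρ²=35; F_rep = 36·(-4,3)/25² = (-0.2304,0.1728)
F = F_att + ΣF_rep = (-9.9804,-1.3272)
p' = p + 1/10·F = (6.0020,-0.1327)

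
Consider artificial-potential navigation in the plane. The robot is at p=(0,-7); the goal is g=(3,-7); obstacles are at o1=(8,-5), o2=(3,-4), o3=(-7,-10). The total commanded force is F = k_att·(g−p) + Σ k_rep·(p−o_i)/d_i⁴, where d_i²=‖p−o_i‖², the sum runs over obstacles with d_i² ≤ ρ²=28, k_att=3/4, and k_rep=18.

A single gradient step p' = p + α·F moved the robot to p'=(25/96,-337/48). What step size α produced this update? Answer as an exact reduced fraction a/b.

α = 1/8

F_att = 3/4·(g−p) = 3/4·(3,0) = (2.2500,0.0000)
o1: d²=68 > ρ²=28 → inactive
o2: d²=18 ≤ ρ²=28; F_rep = 18·(-3,-3)/18² = (-0.1667,-0.1667)
o3: d²=58 > ρ²=28 → inactive
F = F_att + ΣF_rep = (2.0833,-0.1667)
Δp = p'−p = (0.2604,-0.0208); α = Δx/Fx = (25/96) / (25/12) = 1/8
check: Δy/Fy = (-1/48) / (-1/6) = 1/8 ✓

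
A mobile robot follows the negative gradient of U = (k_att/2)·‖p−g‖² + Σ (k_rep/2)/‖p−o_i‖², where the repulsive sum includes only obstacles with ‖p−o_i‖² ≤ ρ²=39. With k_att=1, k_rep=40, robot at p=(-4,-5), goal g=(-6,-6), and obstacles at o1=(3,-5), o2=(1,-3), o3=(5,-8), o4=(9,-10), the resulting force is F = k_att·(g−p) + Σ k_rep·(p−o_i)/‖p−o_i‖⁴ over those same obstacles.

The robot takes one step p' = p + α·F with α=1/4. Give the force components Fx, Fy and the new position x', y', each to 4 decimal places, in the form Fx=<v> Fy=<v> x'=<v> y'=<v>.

Fx=-2.2378 Fy=-1.0951 x'=-4.5595 y'=-5.2738

F_att = 1·(g−p) = 1·(-2,-1) = (-2.0000,-1.0000)
o1: d²=49 > ρ²=39 → inactive
o2: d²=29 ≤ ρ²=39; F_rep = 40·(-5,-2)/29² = (-0.2378,-0.0951)
o3: d²=90 > ρ²=39 → inactive
o4: d²=194 > ρ²=39 → inactive
F = F_att + ΣF_rep = (-2.2378,-1.0951)
p' = p + 1/4·F = (-4.5595,-5.2738)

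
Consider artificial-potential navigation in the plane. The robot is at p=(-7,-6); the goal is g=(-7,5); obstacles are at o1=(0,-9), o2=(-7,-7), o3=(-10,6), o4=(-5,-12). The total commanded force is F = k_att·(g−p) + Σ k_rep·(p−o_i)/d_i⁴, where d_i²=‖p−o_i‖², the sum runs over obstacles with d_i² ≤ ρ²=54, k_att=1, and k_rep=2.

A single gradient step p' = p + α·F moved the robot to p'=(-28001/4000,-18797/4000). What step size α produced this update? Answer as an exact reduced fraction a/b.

α = 1/10

F_att = 1·(g−p) = 1·(0,11) = (0.0000,11.0000)
o1: d²=58 > ρ²=54 → inactive
o2: d²=1 ≤ ρ²=54; F_rep = 2·(0,1)/1² = (0.0000,2.0000)
o3: d²=153 > ρ²=54 → inactive
o4: d²=40 ≤ ρ²=54; F_rep = 2·(-2,6)/40² = (-0.0025,0.0075)
F = F_att + ΣF_rep = (-0.0025,13.0075)
Δp = p'−p = (-0.0003,1.3008); α = Δx/Fx = (-1/4000) / (-1/400) = 1/10
check: Δy/Fy = (5203/4000) / (5203/400) = 1/10 ✓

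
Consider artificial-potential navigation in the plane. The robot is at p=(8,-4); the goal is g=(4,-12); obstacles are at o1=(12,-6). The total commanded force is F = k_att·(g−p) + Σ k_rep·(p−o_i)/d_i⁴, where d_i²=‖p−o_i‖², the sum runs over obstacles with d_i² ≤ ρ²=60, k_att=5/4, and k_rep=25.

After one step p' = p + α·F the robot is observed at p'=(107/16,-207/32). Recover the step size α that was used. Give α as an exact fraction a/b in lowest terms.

α = 1/4

F_att = 5/4·(g−p) = 5/4·(-4,-8) = (-5.0000,-10.0000)
o1: d²=20 ≤ ρ²=60; F_rep = 25·(-4,2)/20² = (-0.2500,0.1250)
F = F_att + ΣF_rep = (-5.2500,-9.8750)
Δp = p'−p = (-1.3125,-2.4688); α = Δx/Fx = (-21/16) / (-21/4) = 1/4
check: Δy/Fy = (-79/32) / (-79/8) = 1/4 ✓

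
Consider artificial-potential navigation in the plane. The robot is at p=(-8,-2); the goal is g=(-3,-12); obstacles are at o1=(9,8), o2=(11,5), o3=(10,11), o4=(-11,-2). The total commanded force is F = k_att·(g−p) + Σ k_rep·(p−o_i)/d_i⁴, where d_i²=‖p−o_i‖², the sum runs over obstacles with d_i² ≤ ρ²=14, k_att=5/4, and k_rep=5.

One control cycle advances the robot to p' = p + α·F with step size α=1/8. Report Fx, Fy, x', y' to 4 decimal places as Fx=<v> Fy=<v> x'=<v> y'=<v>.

F_att = 5/4·(g−p) = 5/4·(5,-10) = (6.2500,-12.5000)
o1: d²=389 > ρ²=14 → inactive
o2: d²=410 > ρ²=14 → inactive
o3: d²=493 > ρ²=14 → inactive
o4: d²=9 ≤ ρ²=14; F_rep = 5·(3,0)/9² = (0.1852,0.0000)
F = F_att + ΣF_rep = (6.4352,-12.5000)
p' = p + 1/8·F = (-7.1956,-3.5625)

Fx=6.4352 Fy=-12.5000 x'=-7.1956 y'=-3.5625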